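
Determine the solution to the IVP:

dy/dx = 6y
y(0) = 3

General solution: y = Ce^(6x)
Applying IC y(0) = 3:
Particular solution: y = 3e^(6x)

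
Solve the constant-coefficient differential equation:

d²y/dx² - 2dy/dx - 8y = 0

Characteristic equation: r² - 2r - 8 = 0
Roots: r = 4, -2 (distinct real)
General solution: y = C₁e^(4x) + C₂e^(-2x)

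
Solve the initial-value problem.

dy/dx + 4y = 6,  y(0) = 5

General solution: y = 3/2 + Ce^(-4x)
Applying y(0) = 5: C = 5 - 3/2 = 7/2
Particular solution: y = 3/2 + (7/2)e^(-4x)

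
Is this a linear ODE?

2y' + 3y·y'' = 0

No. Nonlinear (y·y'' term)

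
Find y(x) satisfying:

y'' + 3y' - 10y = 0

Characteristic equation: r² + 3r - 10 = 0
Roots: r = 2, -5 (distinct real)
General solution: y = C₁e^(2x) + C₂e^(-5x)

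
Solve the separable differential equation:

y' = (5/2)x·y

Separating variables and integrating:
ln|y| = 5x^2/4 + C

General solution: y = Ce^(5x^2/4)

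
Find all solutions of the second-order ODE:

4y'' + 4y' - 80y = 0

Characteristic equation: 4r² + 4r - 80 = 0
Divide by 4: r² + r - 20 = 0
Roots: r = 4, -5 (distinct real)
General solution: y = C₁e^(4x) + C₂e^(-5x)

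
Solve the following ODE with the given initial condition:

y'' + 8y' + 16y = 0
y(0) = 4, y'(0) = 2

General solution: y = (C₁ + C₂x)e^(-4x)
Repeated root r = -4
Applying ICs: C₁ = 4, C₂ = 18
Particular solution: y = (4 + 18x)e^(-4x)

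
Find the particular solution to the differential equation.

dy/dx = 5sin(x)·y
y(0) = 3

General solution: y = Ce^(-5cos(x))
Applying IC y(0) = 3:
Particular solution: y = 3e^(5(1-cos(x)))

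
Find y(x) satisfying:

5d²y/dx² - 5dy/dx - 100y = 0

Characteristic equation: 5r² - 5r - 100 = 0
Divide by 5: r² - r - 20 = 0
Roots: r = 5, -4 (distinct real)
General solution: y = C₁e^(5x) + C₂e^(-4x)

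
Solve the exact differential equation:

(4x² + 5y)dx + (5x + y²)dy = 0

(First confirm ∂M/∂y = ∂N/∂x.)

Verify exactness: ∂M/∂y = ∂N/∂x ✓
Find F(x,y) such that ∂F/∂x = M, ∂F/∂y = N
Solution: 4x³/3 + 5xy + y³/3 = C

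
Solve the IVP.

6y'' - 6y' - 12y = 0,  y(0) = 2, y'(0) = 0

General solution: y = C₁e^(2x) + C₂e^(-x)
Applying ICs: C₁ = 2/3, C₂ = 4/3
Particular solution: y = (2/3)e^(2x) + (4/3)e^(-x)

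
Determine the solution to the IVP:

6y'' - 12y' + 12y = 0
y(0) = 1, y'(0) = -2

General solution: y = e^x(C₁cos(x) + C₂sin(x))
Complex roots r = 1 ± i
Applying ICs: C₁ = 1, C₂ = -3
Particular solution: y = e^x(cos(x) - 3sin(x))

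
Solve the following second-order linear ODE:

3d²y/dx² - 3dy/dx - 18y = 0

Characteristic equation: 3r² - 3r - 18 = 0
Divide by 3: r² - r - 6 = 0
Roots: r = 3, -2 (distinct real)
General solution: y = C₁e^(3x) + C₂e^(-2x)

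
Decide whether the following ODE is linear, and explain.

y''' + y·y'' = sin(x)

Nonlinear (y·y'' term)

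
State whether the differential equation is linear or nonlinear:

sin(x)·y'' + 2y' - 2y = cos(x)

Linear (y and its derivatives appear to the first power only, no products of y terms)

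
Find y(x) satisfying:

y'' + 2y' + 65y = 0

Characteristic equation: r² + 2r + 65 = 0
Roots: r = -1 ± 8i (complex conjugates)
General solution: y = e^(-x)(C₁cos(8x) + C₂sin(8x))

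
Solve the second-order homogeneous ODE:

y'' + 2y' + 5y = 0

Characteristic equation: r² + 2r + 5 = 0
Roots: r = -1 ± 2i (complex conjugates)
General solution: y = e^(-x)(C₁cos(2x) + C₂sin(2x))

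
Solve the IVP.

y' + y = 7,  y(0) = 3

General solution: y = 7 + Ce^(-x)
Applying y(0) = 3: C = 3 - 7 = -4
Particular solution: y = 7 - 4e^(-x)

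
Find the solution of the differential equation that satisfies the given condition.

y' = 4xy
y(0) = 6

General solution: y = Ce^(2x²)
Applying IC y(0) = 6:
Particular solution: y = 6e^(2x²)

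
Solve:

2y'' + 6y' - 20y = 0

Characteristic equation: 2r² + 6r - 20 = 0
Divide by 2: r² + 3r - 10 = 0
Roots: r = 2, -5 (distinct real)
General solution: y = C₁e^(2x) + C₂e^(-5x)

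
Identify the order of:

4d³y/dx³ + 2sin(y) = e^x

The order is 3 (highest derivative is of order 3).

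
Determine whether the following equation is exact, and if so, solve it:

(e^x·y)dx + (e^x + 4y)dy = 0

Verify exactness: ∂M/∂y = ∂N/∂x ✓
Find F(x,y) such that ∂F/∂x = M, ∂F/∂y = N
Solution: e^x·y + 2y² = C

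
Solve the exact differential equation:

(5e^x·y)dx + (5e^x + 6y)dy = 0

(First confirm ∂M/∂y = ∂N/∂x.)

Verify exactness: ∂M/∂y = ∂N/∂x ✓
Find F(x,y) such that ∂F/∂x = M, ∂F/∂y = N
Solution: 5e^x·y + 3y² = C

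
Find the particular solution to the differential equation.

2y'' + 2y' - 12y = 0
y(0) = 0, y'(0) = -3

General solution: y = C₁e^(2x) + C₂e^(-3x)
Applying ICs: C₁ = -3/5, C₂ = 3/5
Particular solution: y = -(3/5)e^(2x) + (3/5)e^(-3x)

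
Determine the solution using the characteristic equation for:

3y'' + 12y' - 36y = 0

Characteristic equation: 3r² + 12r - 36 = 0
Divide by 3: r² + 4r - 12 = 0
Roots: r = 2, -6 (distinct real)
General solution: y = C₁e^(2x) + C₂e^(-6x)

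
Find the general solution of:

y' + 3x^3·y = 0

Using integrating factor method:

General solution: y = Ce^(-3x^4/4)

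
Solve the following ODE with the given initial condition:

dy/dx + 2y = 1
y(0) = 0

General solution: y = 1/2 + Ce^(-2x)
Applying y(0) = 0: C = 0 - 1/2 = -1/2
Particular solution: y = 1/2 - (1/2)e^(-2x)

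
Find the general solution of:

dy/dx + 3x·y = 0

Using integrating factor method:

General solution: y = Ce^(-3x^2/2)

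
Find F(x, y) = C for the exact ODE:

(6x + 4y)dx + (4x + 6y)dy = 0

Verify exactness: ∂M/∂y = ∂N/∂x ✓
Find F(x,y) such that ∂F/∂x = M, ∂F/∂y = N
Solution: 3x² + 4xy + 3y² = C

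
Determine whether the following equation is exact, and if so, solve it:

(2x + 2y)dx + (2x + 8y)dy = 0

Verify exactness: ∂M/∂y = ∂N/∂x ✓
Find F(x,y) such that ∂F/∂x = M, ∂F/∂y = N
Solution: x² + 2xy + 4y² = C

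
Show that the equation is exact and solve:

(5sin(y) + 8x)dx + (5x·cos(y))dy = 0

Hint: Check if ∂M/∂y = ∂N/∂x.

Verify exactness: ∂M/∂y = ∂N/∂x ✓
Find F(x,y) such that ∂F/∂x = M, ∂F/∂y = N
Solution: 5x·sin(y) + 4x² = C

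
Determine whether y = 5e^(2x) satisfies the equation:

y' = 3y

Verification:
y = 5e^(2x)
y' = 10e^(2x)
But 3y = 15e^(2x)
y' ≠ 3y — the derivative does not match

No, it is not a solution.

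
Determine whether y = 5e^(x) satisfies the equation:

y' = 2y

Verification:
y = 5e^(x)
y' = 5e^(x)
But 2y = 10e^(x)
y' ≠ 2y — the derivative does not match

No, it is not a solution.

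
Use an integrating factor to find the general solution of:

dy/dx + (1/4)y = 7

Using integrating factor method:

General solution: y = 28 + Ce^(-x/4)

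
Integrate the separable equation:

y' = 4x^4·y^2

Separating variables and integrating:
-1/y = 4x^5/5 + C

General solution: y^-1 = (-4/5)x^5 + C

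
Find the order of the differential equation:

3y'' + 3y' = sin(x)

The order is 2 (highest derivative is of order 2).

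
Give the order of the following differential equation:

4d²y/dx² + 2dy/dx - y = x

The order is 2 (highest derivative is of order 2).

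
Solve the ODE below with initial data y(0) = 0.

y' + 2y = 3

General solution: y = 3/2 + Ce^(-2x)
Applying y(0) = 0: C = 0 - 3/2 = -3/2
Particular solution: y = 3/2 - (3/2)e^(-2x)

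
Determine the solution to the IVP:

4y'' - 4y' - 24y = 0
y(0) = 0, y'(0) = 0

General solution: y = C₁e^(3x) + C₂e^(-2x)
Applying ICs: C₁ = 0, C₂ = 0
Particular solution: y = 0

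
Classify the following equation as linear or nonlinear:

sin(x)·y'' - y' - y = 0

Linear (y and its derivatives appear to the first power only, no products of y terms)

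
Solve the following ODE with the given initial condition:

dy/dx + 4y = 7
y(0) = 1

General solution: y = 7/4 + Ce^(-4x)
Applying y(0) = 1: C = 1 - 7/4 = -3/4
Particular solution: y = 7/4 - (3/4)e^(-4x)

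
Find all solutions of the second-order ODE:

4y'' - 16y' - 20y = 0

Characteristic equation: 4r² - 16r - 20 = 0
Divide by 4: r² - 4r - 5 = 0
Roots: r = 5, -1 (distinct real)
General solution: y = C₁e^(5x) + C₂e^(-x)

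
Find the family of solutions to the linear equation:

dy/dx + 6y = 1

Using integrating factor method:

General solution: y = 1/6 + Ce^(-6x)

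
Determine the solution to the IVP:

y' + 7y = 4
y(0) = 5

General solution: y = 4/7 + Ce^(-7x)
Applying y(0) = 5: C = 5 - 4/7 = 31/7
Particular solution: y = 4/7 + (31/7)e^(-7x)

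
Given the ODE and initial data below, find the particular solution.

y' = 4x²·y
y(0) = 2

General solution: y = Ce^(4x³/3)
Applying IC y(0) = 2:
Particular solution: y = 2e^(4x³/3)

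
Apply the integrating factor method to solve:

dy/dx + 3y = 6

Using integrating factor method:

General solution: y = 2 + Ce^(-3x)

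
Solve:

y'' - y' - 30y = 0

Characteristic equation: r² - r - 30 = 0
Roots: r = 6, -5 (distinct real)
General solution: y = C₁e^(6x) + C₂e^(-5x)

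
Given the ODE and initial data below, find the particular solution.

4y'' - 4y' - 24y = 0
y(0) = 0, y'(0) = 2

General solution: y = C₁e^(3x) + C₂e^(-2x)
Applying ICs: C₁ = 2/5, C₂ = -2/5
Particular solution: y = (2/5)e^(3x) - (2/5)e^(-2x)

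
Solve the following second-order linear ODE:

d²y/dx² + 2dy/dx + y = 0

Characteristic equation: r² + 2r + 1 = 0
Factored: (r + 1)² = 0
Repeated root: r = -1
General solution: y = (C₁ + C₂x)e^(-x)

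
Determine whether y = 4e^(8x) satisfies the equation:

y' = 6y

Verification:
y = 4e^(8x)
y' = 32e^(8x)
But 6y = 24e^(8x)
y' ≠ 6y — the derivative does not match

No, it is not a solution.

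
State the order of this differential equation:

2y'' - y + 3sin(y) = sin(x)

The order is 2 (highest derivative is of order 2).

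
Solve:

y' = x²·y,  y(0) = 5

General solution: y = Ce^(x³/3)
Applying IC y(0) = 5:
Particular solution: y = 5e^(x³/3)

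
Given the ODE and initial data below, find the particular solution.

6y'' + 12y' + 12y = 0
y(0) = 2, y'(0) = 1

General solution: y = e^(-x)(C₁cos(x) + C₂sin(x))
Complex roots r = -1 ± i
Applying ICs: C₁ = 2, C₂ = 3
Particular solution: y = e^(-x)(2cos(x) + 3sin(x))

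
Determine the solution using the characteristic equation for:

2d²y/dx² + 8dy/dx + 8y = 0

Characteristic equation: 2r² + 8r + 8 = 0
Divide by 2: r² + 4r + 4 = 0
Factored: (r + 2)² = 0
Repeated root: r = -2
General solution: y = (C₁ + C₂x)e^(-2x)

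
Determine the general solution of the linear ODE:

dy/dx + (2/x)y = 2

Using integrating factor method:

General solution: y = (2/3)x + Cx^(-2)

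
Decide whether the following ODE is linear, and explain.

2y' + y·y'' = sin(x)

Nonlinear (y·y'' term)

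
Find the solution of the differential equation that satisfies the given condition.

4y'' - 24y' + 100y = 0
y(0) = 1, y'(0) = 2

General solution: y = e^(3x)(C₁cos(4x) + C₂sin(4x))
Complex roots r = 3 ± 4i
Applying ICs: C₁ = 1, C₂ = -1/4
Particular solution: y = e^(3x)(cos(4x) - (1/4)sin(4x))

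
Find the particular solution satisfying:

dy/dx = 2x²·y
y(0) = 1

General solution: y = Ce^(2x³/3)
Applying IC y(0) = 1:
Particular solution: y = e^(2x³/3)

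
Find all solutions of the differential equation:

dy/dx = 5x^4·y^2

Separating variables and integrating:
-1/y = x^5 + C

General solution: y^-1 = -x^5 + C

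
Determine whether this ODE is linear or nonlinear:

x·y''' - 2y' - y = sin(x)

Linear (y and its derivatives appear to the first power only, no products of y terms)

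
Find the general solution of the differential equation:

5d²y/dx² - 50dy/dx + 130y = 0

Characteristic equation: 5r² - 50r + 130 = 0
Divide by 5: r² - 10r + 26 = 0
Roots: r = 5 ± i (complex conjugates)
General solution: y = e^(5x)(C₁cos(x) + C₂sin(x))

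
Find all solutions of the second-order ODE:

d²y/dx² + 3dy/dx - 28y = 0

Characteristic equation: r² + 3r - 28 = 0
Roots: r = 4, -7 (distinct real)
General solution: y = C₁e^(4x) + C₂e^(-7x)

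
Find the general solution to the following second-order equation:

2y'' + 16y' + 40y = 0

Characteristic equation: 2r² + 16r + 40 = 0
Divide by 2: r² + 8r + 20 = 0
Roots: r = -4 ± 2i (complex conjugates)
General solution: y = e^(-4x)(C₁cos(2x) + C₂sin(2x))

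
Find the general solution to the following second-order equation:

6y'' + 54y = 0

Characteristic equation: 6r² + 54 = 0
Divide by 6: r² + 9 = 0
Roots: r = ±3i (complex conjugates)
General solution: y = C₁cos(3x) + C₂sin(3x)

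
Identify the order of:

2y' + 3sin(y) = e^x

The order is 1 (highest derivative is of order 1).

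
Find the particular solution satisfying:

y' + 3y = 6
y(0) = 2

General solution: y = 2 + Ce^(-3x)
Applying y(0) = 2: C = 2 - 2 = 0
Particular solution: y = 2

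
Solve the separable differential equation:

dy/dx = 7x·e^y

Separating variables and integrating:
-e^(-y) = 7x²/2 + C

General solution: y = -ln(C - 7x²/2)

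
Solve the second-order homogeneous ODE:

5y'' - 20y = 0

Characteristic equation: 5r² - 20 = 0
Divide by 5: r² - 4 = 0
Roots: r = 2, -2 (distinct real)
General solution: y = C₁e^(2x) + C₂e^(-2x)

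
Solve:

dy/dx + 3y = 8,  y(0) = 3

General solution: y = 8/3 + Ce^(-3x)
Applying y(0) = 3: C = 3 - 8/3 = 1/3
Particular solution: y = 8/3 + (1/3)e^(-3x)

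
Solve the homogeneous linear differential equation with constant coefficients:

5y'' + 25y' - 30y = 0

Characteristic equation: 5r² + 25r - 30 = 0
Divide by 5: r² + 5r - 6 = 0
Roots: r = 1, -6 (distinct real)
General solution: y = C₁e^x + C₂e^(-6x)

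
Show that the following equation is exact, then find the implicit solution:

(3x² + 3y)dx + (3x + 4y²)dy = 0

Verify exactness: ∂M/∂y = ∂N/∂x ✓
Find F(x,y) such that ∂F/∂x = M, ∂F/∂y = N
Solution: x³ + 3xy + 4y³/3 = C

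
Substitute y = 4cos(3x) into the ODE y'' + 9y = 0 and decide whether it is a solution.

Verification:
y'' = -36cos(3x)
y'' + 9y = 0 ✓

Yes, it is a solution.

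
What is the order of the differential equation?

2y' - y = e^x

The order is 1 (highest derivative is of order 1).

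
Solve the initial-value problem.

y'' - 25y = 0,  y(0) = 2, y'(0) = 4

General solution: y = C₁e^(5x) + C₂e^(-5x)
Applying ICs: C₁ = 7/5, C₂ = 3/5
Particular solution: y = (7/5)e^(5x) + (3/5)e^(-5x)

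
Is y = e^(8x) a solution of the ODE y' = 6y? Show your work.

Verification:
y = e^(8x)
y' = 8e^(8x)
But 6y = 6e^(8x)
y' ≠ 6y — the derivative does not match

No, it is not a solution.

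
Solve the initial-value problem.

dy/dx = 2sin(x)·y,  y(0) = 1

General solution: y = Ce^(-2cos(x))
Applying IC y(0) = 1:
Particular solution: y = e^(2(1-cos(x)))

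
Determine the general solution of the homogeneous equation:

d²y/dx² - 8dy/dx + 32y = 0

Characteristic equation: r² - 8r + 32 = 0
Roots: r = 4 ± 4i (complex conjugates)
General solution: y = e^(4x)(C₁cos(4x) + C₂sin(4x))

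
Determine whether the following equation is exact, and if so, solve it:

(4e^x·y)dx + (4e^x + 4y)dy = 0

Verify exactness: ∂M/∂y = ∂N/∂x ✓
Find F(x,y) such that ∂F/∂x = M, ∂F/∂y = N
Solution: 4e^x·y + 2y² = C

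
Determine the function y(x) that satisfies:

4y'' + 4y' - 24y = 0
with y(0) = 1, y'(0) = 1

General solution: y = C₁e^(2x) + C₂e^(-3x)
Applying ICs: C₁ = 4/5, C₂ = 1/5
Particular solution: y = (4/5)e^(2x) + (1/5)e^(-3x)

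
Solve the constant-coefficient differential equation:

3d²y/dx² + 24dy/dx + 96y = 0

Characteristic equation: 3r² + 24r + 96 = 0
Divide by 3: r² + 8r + 32 = 0
Roots: r = -4 ± 4i (complex conjugates)
General solution: y = e^(-4x)(C₁cos(4x) + C₂sin(4x))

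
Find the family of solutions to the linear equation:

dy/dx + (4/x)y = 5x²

Using integrating factor method:

General solution: y = (5/7)x^3 + Cx^(-4)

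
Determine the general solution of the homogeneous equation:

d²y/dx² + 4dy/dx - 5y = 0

Characteristic equation: r² + 4r - 5 = 0
Roots: r = 1, -5 (distinct real)
General solution: y = C₁e^x + C₂e^(-5x)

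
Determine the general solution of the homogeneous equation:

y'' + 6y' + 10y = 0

Characteristic equation: r² + 6r + 10 = 0
Roots: r = -3 ± i (complex conjugates)
General solution: y = e^(-3x)(C₁cos(x) + C₂sin(x))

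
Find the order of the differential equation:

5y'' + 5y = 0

The order is 2 (highest derivative is of order 2).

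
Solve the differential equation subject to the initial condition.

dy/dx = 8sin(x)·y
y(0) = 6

General solution: y = Ce^(-8cos(x))
Applying IC y(0) = 6:
Particular solution: y = 6e^(8(1-cos(x)))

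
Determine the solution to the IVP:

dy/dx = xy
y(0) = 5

General solution: y = Ce^(x²/2)
Applying IC y(0) = 5:
Particular solution: y = 5e^(x²/2)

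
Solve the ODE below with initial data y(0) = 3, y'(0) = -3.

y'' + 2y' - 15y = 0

General solution: y = C₁e^(3x) + C₂e^(-5x)
Applying ICs: C₁ = 3/2, C₂ = 3/2
Particular solution: y = (3/2)e^(3x) + (3/2)e^(-5x)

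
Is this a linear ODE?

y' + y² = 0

No. Nonlinear (y² term)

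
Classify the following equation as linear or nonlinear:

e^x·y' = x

Linear (y and its derivatives appear to the first power only, no products of y terms)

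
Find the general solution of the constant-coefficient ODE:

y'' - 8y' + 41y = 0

Characteristic equation: r² - 8r + 41 = 0
Roots: r = 4 ± 5i (complex conjugates)
General solution: y = e^(4x)(C₁cos(5x) + C₂sin(5x))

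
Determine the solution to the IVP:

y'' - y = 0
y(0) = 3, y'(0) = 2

General solution: y = C₁e^x + C₂e^(-x)
Applying ICs: C₁ = 5/2, C₂ = 1/2
Particular solution: y = (5/2)e^x + (1/2)e^(-x)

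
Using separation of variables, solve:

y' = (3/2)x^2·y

Separating variables and integrating:
ln|y| = x^3/2 + C

General solution: y = Ce^(x^3/2)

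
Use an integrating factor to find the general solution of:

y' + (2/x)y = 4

Using integrating factor method:

General solution: y = (4/3)x + Cx^(-2)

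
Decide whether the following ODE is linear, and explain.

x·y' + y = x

Linear (y and its derivatives appear to the first power only, no products of y terms)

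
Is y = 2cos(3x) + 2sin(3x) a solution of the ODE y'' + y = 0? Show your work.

Verification:
y'' = -18cos(3x) - 18sin(3x)
y'' + y ≠ 0 (frequency mismatch: got 9 instead of 1)

No, it is not a solution.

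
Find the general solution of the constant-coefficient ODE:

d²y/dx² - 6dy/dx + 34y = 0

Characteristic equation: r² - 6r + 34 = 0
Roots: r = 3 ± 5i (complex conjugates)
General solution: y = e^(3x)(C₁cos(5x) + C₂sin(5x))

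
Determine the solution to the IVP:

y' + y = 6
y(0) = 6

General solution: y = 6 + Ce^(-x)
Applying y(0) = 6: C = 6 - 6 = 0
Particular solution: y = 6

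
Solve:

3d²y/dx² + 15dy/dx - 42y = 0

Characteristic equation: 3r² + 15r - 42 = 0
Divide by 3: r² + 5r - 14 = 0
Roots: r = 2, -7 (distinct real)
General solution: y = C₁e^(2x) + C₂e^(-7x)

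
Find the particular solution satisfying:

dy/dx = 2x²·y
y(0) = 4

General solution: y = Ce^(2x³/3)
Applying IC y(0) = 4:
Particular solution: y = 4e^(2x³/3)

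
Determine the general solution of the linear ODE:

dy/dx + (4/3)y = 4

Using integrating factor method:

General solution: y = 3 + Ce^(-4x/3)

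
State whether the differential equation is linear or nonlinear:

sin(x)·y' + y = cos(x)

Linear (y and its derivatives appear to the first power only, no products of y terms)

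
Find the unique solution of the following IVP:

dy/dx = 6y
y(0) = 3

General solution: y = Ce^(6x)
Applying IC y(0) = 3:
Particular solution: y = 3e^(6x)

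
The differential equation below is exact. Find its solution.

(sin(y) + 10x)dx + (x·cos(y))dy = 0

Verify exactness: ∂M/∂y = ∂N/∂x ✓
Find F(x,y) such that ∂F/∂x = M, ∂F/∂y = N
Solution: x·sin(y) + 5x² = C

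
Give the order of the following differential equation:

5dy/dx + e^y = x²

The order is 1 (highest derivative is of order 1).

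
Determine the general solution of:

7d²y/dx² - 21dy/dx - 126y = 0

Characteristic equation: 7r² - 21r - 126 = 0
Divide by 7: r² - 3r - 18 = 0
Roots: r = 6, -3 (distinct real)
General solution: y = C₁e^(6x) + C₂e^(-3x)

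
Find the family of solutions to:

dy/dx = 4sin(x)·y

Separating variables and integrating:
ln|y| = -4cos(x) + C

General solution: y = Ce^(-4cos(x))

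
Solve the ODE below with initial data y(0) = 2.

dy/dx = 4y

General solution: y = Ce^(4x)
Applying IC y(0) = 2:
Particular solution: y = 2e^(4x)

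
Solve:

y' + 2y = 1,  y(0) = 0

General solution: y = 1/2 + Ce^(-2x)
Applying y(0) = 0: C = 0 - 1/2 = -1/2
Particular solution: y = 1/2 - (1/2)e^(-2x)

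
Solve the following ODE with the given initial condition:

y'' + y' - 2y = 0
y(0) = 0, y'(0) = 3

General solution: y = C₁e^x + C₂e^(-2x)
Applying ICs: C₁ = 1, C₂ = -1
Particular solution: y = e^x - e^(-2x)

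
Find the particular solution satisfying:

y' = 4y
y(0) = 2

General solution: y = Ce^(4x)
Applying IC y(0) = 2:
Particular solution: y = 2e^(4x)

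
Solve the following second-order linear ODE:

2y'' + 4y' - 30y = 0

Characteristic equation: 2r² + 4r - 30 = 0
Divide by 2: r² + 2r - 15 = 0
Roots: r = 3, -5 (distinct real)
General solution: y = C₁e^(3x) + C₂e^(-5x)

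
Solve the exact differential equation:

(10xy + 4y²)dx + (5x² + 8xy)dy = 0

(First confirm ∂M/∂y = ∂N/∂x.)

Verify exactness: ∂M/∂y = ∂N/∂x ✓
Find F(x,y) such that ∂F/∂x = M, ∂F/∂y = N
Solution: 5x²y + 4xy² = C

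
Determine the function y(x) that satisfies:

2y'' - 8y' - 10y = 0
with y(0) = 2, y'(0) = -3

General solution: y = C₁e^(5x) + C₂e^(-x)
Applying ICs: C₁ = -1/6, C₂ = 13/6
Particular solution: y = -(1/6)e^(5x) + (13/6)e^(-x)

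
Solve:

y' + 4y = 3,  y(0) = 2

General solution: y = 3/4 + Ce^(-4x)
Applying y(0) = 2: C = 2 - 3/4 = 5/4
Particular solution: y = 3/4 + (5/4)e^(-4x)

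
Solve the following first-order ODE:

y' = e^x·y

Separating variables and integrating:
ln|y| = e^x + C

General solution: y = Ce^(e^x)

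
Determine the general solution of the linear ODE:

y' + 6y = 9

Using integrating factor method:

General solution: y = 3/2 + Ce^(-6x)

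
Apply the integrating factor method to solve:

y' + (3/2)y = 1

Using integrating factor method:

General solution: y = 2/3 + Ce^(-3x/2)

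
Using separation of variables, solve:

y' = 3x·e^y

Separating variables and integrating:
-e^(-y) = 3x²/2 + C

General solution: y = -ln(C - 3x²/2)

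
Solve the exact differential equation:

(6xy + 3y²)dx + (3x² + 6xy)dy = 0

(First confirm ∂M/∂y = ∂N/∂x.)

Verify exactness: ∂M/∂y = ∂N/∂x ✓
Find F(x,y) such that ∂F/∂x = M, ∂F/∂y = N
Solution: 3x²y + 3xy² = C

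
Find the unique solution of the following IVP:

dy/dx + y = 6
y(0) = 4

General solution: y = 6 + Ce^(-x)
Applying y(0) = 4: C = 4 - 6 = -2
Particular solution: y = 6 - 2e^(-x)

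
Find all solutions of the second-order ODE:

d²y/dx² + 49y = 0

Characteristic equation: r² + 49 = 0
Roots: r = ±7i (complex conjugates)
General solution: y = C₁cos(7x) + C₂sin(7x)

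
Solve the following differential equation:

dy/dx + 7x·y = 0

Using integrating factor method:

General solution: y = Ce^(-7x^2/2)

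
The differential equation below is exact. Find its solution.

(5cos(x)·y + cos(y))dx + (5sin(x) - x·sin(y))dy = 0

Verify exactness: ∂M/∂y = ∂N/∂x ✓
Find F(x,y) such that ∂F/∂x = M, ∂F/∂y = N
Solution: 5sin(x)·y + x·cos(y) = C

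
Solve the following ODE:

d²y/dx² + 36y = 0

Characteristic equation: r² + 36 = 0
Roots: r = ±6i (complex conjugates)
General solution: y = C₁cos(6x) + C₂sin(6x)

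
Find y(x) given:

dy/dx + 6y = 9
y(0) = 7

General solution: y = 3/2 + Ce^(-6x)
Applying y(0) = 7: C = 7 - 3/2 = 11/2
Particular solution: y = 3/2 + (11/2)e^(-6x)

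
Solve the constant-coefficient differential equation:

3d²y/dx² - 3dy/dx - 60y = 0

Characteristic equation: 3r² - 3r - 60 = 0
Divide by 3: r² - r - 20 = 0
Roots: r = 5, -4 (distinct real)
General solution: y = C₁e^(5x) + C₂e^(-4x)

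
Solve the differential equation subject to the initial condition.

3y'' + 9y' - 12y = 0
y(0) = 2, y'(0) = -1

General solution: y = C₁e^x + C₂e^(-4x)
Applying ICs: C₁ = 7/5, C₂ = 3/5
Particular solution: y = (7/5)e^x + (3/5)e^(-4x)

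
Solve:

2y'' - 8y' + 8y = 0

Characteristic equation: 2r² - 8r + 8 = 0
Divide by 2: r² - 4r + 4 = 0
Factored: (r - 2)² = 0
Repeated root: r = 2
General solution: y = (C₁ + C₂x)e^(2x)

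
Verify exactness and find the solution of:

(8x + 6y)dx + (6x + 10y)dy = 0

Verify exactness: ∂M/∂y = ∂N/∂x ✓
Find F(x,y) such that ∂F/∂x = M, ∂F/∂y = N
Solution: 4x² + 6xy + 5y² = C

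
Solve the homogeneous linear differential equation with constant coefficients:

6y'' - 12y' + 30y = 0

Characteristic equation: 6r² - 12r + 30 = 0
Divide by 6: r² - 2r + 5 = 0
Roots: r = 1 ± 2i (complex conjugates)
General solution: y = e^x(C₁cos(2x) + C₂sin(2x))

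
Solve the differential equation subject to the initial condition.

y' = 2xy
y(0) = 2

General solution: y = Ce^(x²)
Applying IC y(0) = 2:
Particular solution: y = 2e^(x²)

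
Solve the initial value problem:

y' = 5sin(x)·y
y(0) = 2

General solution: y = Ce^(-5cos(x))
Applying IC y(0) = 2:
Particular solution: y = 2e^(5(1-cos(x)))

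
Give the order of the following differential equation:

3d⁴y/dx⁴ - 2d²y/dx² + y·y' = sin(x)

The order is 4 (highest derivative is of order 4).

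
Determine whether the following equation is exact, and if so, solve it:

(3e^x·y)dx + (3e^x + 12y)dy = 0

Verify exactness: ∂M/∂y = ∂N/∂x ✓
Find F(x,y) such that ∂F/∂x = M, ∂F/∂y = N
Solution: 3e^x·y + 6y² = C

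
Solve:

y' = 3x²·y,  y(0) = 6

General solution: y = Ce^(x³)
Applying IC y(0) = 6:
Particular solution: y = 6e^(x³)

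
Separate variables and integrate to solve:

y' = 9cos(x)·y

Separating variables and integrating:
ln|y| = 9sin(x) + C

General solution: y = Ce^(9sin(x))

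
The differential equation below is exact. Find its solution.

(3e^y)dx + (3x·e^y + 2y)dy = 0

Verify exactness: ∂M/∂y = ∂N/∂x ✓
Find F(x,y) such that ∂F/∂x = M, ∂F/∂y = N
Solution: 3x·e^y + y² = C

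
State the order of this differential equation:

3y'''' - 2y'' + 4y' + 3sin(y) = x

The order is 4 (highest derivative is of order 4).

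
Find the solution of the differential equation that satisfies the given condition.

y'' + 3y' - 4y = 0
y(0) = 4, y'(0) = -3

General solution: y = C₁e^x + C₂e^(-4x)
Applying ICs: C₁ = 13/5, C₂ = 7/5
Particular solution: y = (13/5)e^x + (7/5)e^(-4x)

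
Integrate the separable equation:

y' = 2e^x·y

Separating variables and integrating:
ln|y| = 2e^x + C

General solution: y = Ce^(2e^x)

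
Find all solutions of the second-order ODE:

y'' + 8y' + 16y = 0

Characteristic equation: r² + 8r + 16 = 0
Factored: (r + 4)² = 0
Repeated root: r = -4
General solution: y = (C₁ + C₂x)e^(-4x)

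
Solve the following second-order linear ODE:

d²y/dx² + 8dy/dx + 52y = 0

Characteristic equation: r² + 8r + 52 = 0
Roots: r = -4 ± 6i (complex conjugates)
General solution: y = e^(-4x)(C₁cos(6x) + C₂sin(6x))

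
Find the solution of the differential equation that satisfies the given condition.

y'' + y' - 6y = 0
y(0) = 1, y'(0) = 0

General solution: y = C₁e^(2x) + C₂e^(-3x)
Applying ICs: C₁ = 3/5, C₂ = 2/5
Particular solution: y = (3/5)e^(2x) + (2/5)e^(-3x)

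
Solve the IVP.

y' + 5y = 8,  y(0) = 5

General solution: y = 8/5 + Ce^(-5x)
Applying y(0) = 5: C = 5 - 8/5 = 17/5
Particular solution: y = 8/5 + (17/5)e^(-5x)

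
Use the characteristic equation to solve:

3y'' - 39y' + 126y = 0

Characteristic equation: 3r² - 39r + 126 = 0
Divide by 3: r² - 13r + 42 = 0
Roots: r = 7, 6 (distinct real)
General solution: y = C₁e^(7x) + C₂e^(6x)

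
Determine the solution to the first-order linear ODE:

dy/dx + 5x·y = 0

Using integrating factor method:

General solution: y = Ce^(-5x^2/2)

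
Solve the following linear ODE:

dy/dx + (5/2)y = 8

Using integrating factor method:

General solution: y = 16/5 + Ce^(-5x/2)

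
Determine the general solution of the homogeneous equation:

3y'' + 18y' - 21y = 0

Characteristic equation: 3r² + 18r - 21 = 0
Divide by 3: r² + 6r - 7 = 0
Roots: r = 1, -7 (distinct real)
General solution: y = C₁e^x + C₂e^(-7x)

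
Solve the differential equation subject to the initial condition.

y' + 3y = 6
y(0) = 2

General solution: y = 2 + Ce^(-3x)
Applying y(0) = 2: C = 2 - 2 = 0
Particular solution: y = 2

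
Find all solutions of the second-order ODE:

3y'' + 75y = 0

Characteristic equation: 3r² + 75 = 0
Divide by 3: r² + 25 = 0
Roots: r = ±5i (complex conjugates)
General solution: y = C₁cos(5x) + C₂sin(5x)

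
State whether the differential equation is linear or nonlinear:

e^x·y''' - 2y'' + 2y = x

Linear (y and its derivatives appear to the first power only, no products of y terms)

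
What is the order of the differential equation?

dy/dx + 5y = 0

The order is 1 (highest derivative is of order 1).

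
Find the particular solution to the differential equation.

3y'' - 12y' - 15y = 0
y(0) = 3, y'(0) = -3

General solution: y = C₁e^(5x) + C₂e^(-x)
Applying ICs: C₁ = 0, C₂ = 3
Particular solution: y = 3e^(-x)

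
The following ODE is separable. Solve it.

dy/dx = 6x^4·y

Separating variables and integrating:
ln|y| = 6x^5/5 + C

General solution: y = Ce^(6x^5/5)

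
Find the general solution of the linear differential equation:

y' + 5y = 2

Using integrating factor method:

General solution: y = 2/5 + Ce^(-5x)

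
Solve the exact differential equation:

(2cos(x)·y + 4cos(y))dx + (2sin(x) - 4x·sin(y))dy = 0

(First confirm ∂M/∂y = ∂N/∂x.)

Verify exactness: ∂M/∂y = ∂N/∂x ✓
Find F(x,y) such that ∂F/∂x = M, ∂F/∂y = N
Solution: 2sin(x)·y + 4x·cos(y) = C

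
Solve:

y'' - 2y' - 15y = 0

Characteristic equation: r² - 2r - 15 = 0
Roots: r = 5, -3 (distinct real)
General solution: y = C₁e^(5x) + C₂e^(-3x)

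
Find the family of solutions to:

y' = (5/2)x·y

Separating variables and integrating:
ln|y| = 5x^2/4 + C

General solution: y = Ce^(5x^2/4)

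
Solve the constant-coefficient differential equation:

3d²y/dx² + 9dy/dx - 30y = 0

Characteristic equation: 3r² + 9r - 30 = 0
Divide by 3: r² + 3r - 10 = 0
Roots: r = 2, -5 (distinct real)
General solution: y = C₁e^(2x) + C₂e^(-5x)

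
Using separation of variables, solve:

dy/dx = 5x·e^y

Separating variables and integrating:
-e^(-y) = 5x²/2 + C

General solution: y = -ln(C - 5x²/2)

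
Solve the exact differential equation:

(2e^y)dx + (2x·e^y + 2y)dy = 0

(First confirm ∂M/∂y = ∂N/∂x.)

Verify exactness: ∂M/∂y = ∂N/∂x ✓
Find F(x,y) such that ∂F/∂x = M, ∂F/∂y = N
Solution: 2x·e^y + y² = C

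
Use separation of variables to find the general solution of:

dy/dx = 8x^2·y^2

Separating variables and integrating:
-1/y = 8x^3/3 + C

General solution: y^-1 = (-8/3)x^3 + C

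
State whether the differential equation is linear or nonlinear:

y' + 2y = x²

Linear (y and its derivatives appear to the first power only, no products of y terms)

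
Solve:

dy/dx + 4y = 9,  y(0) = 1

General solution: y = 9/4 + Ce^(-4x)
Applying y(0) = 1: C = 1 - 9/4 = -5/4
Particular solution: y = 9/4 - (5/4)e^(-4x)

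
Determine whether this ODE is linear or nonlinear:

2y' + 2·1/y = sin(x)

Nonlinear (1/y term)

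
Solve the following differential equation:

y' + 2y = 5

Using integrating factor method:

General solution: y = 5/2 + Ce^(-2x)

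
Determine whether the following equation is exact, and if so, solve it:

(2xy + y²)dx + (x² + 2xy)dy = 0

Verify exactness: ∂M/∂y = ∂N/∂x ✓
Find F(x,y) such that ∂F/∂x = M, ∂F/∂y = N
Solution: x²y + xy² = C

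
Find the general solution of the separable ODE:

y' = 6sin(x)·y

Separating variables and integrating:
ln|y| = -6cos(x) + C

General solution: y = Ce^(-6cos(x))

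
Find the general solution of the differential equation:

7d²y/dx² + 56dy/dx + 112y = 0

Characteristic equation: 7r² + 56r + 112 = 0
Divide by 7: r² + 8r + 16 = 0
Factored: (r + 4)² = 0
Repeated root: r = -4
General solution: y = (C₁ + C₂x)e^(-4x)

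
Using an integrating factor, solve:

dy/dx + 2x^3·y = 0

Using integrating factor method:

General solution: y = Ce^(-x^4/2)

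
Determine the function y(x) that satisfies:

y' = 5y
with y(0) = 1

General solution: y = Ce^(5x)
Applying IC y(0) = 1:
Particular solution: y = e^(5x)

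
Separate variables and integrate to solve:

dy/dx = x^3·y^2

Separating variables and integrating:
-1/y = x^4/4 + C

General solution: y^-1 = (-1/4)x^4 + C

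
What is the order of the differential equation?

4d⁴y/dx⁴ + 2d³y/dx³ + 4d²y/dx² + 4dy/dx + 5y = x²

The order is 4 (highest derivative is of order 4).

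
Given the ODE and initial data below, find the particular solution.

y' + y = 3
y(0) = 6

General solution: y = 3 + Ce^(-x)
Applying y(0) = 6: C = 6 - 3 = 3
Particular solution: y = 3 + 3e^(-x)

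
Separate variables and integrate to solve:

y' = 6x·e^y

Separating variables and integrating:
-e^(-y) = 3x² + C

General solution: y = -ln(C - 3x²)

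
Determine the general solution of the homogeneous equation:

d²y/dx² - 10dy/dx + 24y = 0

Characteristic equation: r² - 10r + 24 = 0
Roots: r = 4, 6 (distinct real)
General solution: y = C₁e^(4x) + C₂e^(6x)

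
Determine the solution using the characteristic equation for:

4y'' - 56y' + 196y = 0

Characteristic equation: 4r² - 56r + 196 = 0
Divide by 4: r² - 14r + 49 = 0
Factored: (r - 7)² = 0
Repeated root: r = 7
General solution: y = (C₁ + C₂x)e^(7x)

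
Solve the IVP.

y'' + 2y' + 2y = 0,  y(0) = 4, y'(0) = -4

General solution: y = e^(-x)(C₁cos(x) + C₂sin(x))
Complex roots r = -1 ± i
Applying ICs: C₁ = 4, C₂ = 0
Particular solution: y = e^(-x)(4cos(x))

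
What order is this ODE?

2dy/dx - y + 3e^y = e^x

The order is 1 (highest derivative is of order 1).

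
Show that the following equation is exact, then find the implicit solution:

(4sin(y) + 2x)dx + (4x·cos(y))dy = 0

Verify exactness: ∂M/∂y = ∂N/∂x ✓
Find F(x,y) such that ∂F/∂x = M, ∂F/∂y = N
Solution: 4x·sin(y) + x² = C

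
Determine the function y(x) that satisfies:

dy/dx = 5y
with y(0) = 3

General solution: y = Ce^(5x)
Applying IC y(0) = 3:
Particular solution: y = 3e^(5x)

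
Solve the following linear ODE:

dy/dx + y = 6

Using integrating factor method:

General solution: y = 6 + Ce^(-x)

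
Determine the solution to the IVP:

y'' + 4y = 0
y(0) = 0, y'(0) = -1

General solution: y = C₁cos(2x) + C₂sin(2x)
Complex roots r = ±2i
Applying ICs: C₁ = 0, C₂ = -1/2
Particular solution: y = -(1/2)sin(2x)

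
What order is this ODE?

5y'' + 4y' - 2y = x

The order is 2 (highest derivative is of order 2).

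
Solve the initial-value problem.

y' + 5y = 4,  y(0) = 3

General solution: y = 4/5 + Ce^(-5x)
Applying y(0) = 3: C = 3 - 4/5 = 11/5
Particular solution: y = 4/5 + (11/5)e^(-5x)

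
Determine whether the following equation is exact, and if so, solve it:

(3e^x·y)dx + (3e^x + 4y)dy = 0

Verify exactness: ∂M/∂y = ∂N/∂x ✓
Find F(x,y) such that ∂F/∂x = M, ∂F/∂y = N
Solution: 3e^x·y + 2y² = C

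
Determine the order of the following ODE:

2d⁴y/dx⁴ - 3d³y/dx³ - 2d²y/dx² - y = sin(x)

The order is 4 (highest derivative is of order 4).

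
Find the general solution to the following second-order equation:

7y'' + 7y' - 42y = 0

Characteristic equation: 7r² + 7r - 42 = 0
Divide by 7: r² + r - 6 = 0
Roots: r = 2, -3 (distinct real)
General solution: y = C₁e^(2x) + C₂e^(-3x)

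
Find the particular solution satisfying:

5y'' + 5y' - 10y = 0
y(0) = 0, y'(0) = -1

General solution: y = C₁e^x + C₂e^(-2x)
Applying ICs: C₁ = -1/3, C₂ = 1/3
Particular solution: y = -(1/3)e^x + (1/3)e^(-2x)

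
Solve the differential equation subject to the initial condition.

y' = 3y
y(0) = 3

General solution: y = Ce^(3x)
Applying IC y(0) = 3:
Particular solution: y = 3e^(3x)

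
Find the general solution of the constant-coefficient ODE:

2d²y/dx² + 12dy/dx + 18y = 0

Characteristic equation: 2r² + 12r + 18 = 0
Divide by 2: r² + 6r + 9 = 0
Factored: (r + 3)² = 0
Repeated root: r = -3
General solution: y = (C₁ + C₂x)e^(-3x)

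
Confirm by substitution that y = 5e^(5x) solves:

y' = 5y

Verification:
y = 5e^(5x)
y' = 25e^(5x)
5y = 25e^(5x)
y' = 5y ✓

Yes, it is a solution.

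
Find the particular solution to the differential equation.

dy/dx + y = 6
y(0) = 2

General solution: y = 6 + Ce^(-x)
Applying y(0) = 2: C = 2 - 6 = -4
Particular solution: y = 6 - 4e^(-x)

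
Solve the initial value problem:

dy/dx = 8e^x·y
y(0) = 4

General solution: y = Ce^(8e^x)
Applying IC y(0) = 4:
Particular solution: y = 4e^(8(e^x - 1))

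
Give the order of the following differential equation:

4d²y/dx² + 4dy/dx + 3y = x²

The order is 2 (highest derivative is of order 2).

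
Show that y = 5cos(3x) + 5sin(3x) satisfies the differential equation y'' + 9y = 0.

Verification:
y'' = -45cos(3x) - 45sin(3x)
y'' + 9y = 0 ✓

Yes, it is a solution.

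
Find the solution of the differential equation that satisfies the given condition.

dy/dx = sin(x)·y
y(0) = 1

General solution: y = Ce^(-cos(x))
Applying IC y(0) = 1:
Particular solution: y = e^(1-cos(x))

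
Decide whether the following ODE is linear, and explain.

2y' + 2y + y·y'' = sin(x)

Nonlinear (y·y'' term)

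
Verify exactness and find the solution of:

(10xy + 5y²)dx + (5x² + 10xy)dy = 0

Verify exactness: ∂M/∂y = ∂N/∂x ✓
Find F(x,y) such that ∂F/∂x = M, ∂F/∂y = N
Solution: 5x²y + 5xy² = C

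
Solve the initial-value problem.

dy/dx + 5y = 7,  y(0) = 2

General solution: y = 7/5 + Ce^(-5x)
Applying y(0) = 2: C = 2 - 7/5 = 3/5
Particular solution: y = 7/5 + (3/5)e^(-5x)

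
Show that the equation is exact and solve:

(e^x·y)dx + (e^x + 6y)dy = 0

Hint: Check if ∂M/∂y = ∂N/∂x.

Verify exactness: ∂M/∂y = ∂N/∂x ✓
Find F(x,y) such that ∂F/∂x = M, ∂F/∂y = N
Solution: e^x·y + 3y² = C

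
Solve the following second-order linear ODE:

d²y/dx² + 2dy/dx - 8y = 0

Characteristic equation: r² + 2r - 8 = 0
Roots: r = 2, -4 (distinct real)
General solution: y = C₁e^(2x) + C₂e^(-4x)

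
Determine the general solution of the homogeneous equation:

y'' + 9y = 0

Characteristic equation: r² + 9 = 0
Roots: r = ±3i (complex conjugates)
General solution: y = C₁cos(3x) + C₂sin(3x)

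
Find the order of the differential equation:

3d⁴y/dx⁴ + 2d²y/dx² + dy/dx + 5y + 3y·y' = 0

The order is 4 (highest derivative is of order 4).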